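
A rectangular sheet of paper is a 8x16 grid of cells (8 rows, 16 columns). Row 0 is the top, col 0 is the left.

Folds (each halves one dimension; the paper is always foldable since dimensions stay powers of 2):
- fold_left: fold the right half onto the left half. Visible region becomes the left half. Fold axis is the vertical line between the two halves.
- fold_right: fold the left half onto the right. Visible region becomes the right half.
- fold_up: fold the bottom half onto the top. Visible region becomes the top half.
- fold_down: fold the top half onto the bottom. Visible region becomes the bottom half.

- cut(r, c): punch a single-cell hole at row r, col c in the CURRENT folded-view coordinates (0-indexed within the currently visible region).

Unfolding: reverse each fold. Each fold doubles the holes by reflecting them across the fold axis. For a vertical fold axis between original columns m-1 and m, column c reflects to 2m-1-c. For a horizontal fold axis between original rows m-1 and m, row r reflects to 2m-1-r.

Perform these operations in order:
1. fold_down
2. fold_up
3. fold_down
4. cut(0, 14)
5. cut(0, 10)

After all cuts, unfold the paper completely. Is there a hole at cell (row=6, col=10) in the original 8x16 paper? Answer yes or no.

Op 1 fold_down: fold axis h@4; visible region now rows[4,8) x cols[0,16) = 4x16
Op 2 fold_up: fold axis h@6; visible region now rows[4,6) x cols[0,16) = 2x16
Op 3 fold_down: fold axis h@5; visible region now rows[5,6) x cols[0,16) = 1x16
Op 4 cut(0, 14): punch at orig (5,14); cuts so far [(5, 14)]; region rows[5,6) x cols[0,16) = 1x16
Op 5 cut(0, 10): punch at orig (5,10); cuts so far [(5, 10), (5, 14)]; region rows[5,6) x cols[0,16) = 1x16
Unfold 1 (reflect across h@5): 4 holes -> [(4, 10), (4, 14), (5, 10), (5, 14)]
Unfold 2 (reflect across h@6): 8 holes -> [(4, 10), (4, 14), (5, 10), (5, 14), (6, 10), (6, 14), (7, 10), (7, 14)]
Unfold 3 (reflect across h@4): 16 holes -> [(0, 10), (0, 14), (1, 10), (1, 14), (2, 10), (2, 14), (3, 10), (3, 14), (4, 10), (4, 14), (5, 10), (5, 14), (6, 10), (6, 14), (7, 10), (7, 14)]
Holes: [(0, 10), (0, 14), (1, 10), (1, 14), (2, 10), (2, 14), (3, 10), (3, 14), (4, 10), (4, 14), (5, 10), (5, 14), (6, 10), (6, 14), (7, 10), (7, 14)]

Answer: yes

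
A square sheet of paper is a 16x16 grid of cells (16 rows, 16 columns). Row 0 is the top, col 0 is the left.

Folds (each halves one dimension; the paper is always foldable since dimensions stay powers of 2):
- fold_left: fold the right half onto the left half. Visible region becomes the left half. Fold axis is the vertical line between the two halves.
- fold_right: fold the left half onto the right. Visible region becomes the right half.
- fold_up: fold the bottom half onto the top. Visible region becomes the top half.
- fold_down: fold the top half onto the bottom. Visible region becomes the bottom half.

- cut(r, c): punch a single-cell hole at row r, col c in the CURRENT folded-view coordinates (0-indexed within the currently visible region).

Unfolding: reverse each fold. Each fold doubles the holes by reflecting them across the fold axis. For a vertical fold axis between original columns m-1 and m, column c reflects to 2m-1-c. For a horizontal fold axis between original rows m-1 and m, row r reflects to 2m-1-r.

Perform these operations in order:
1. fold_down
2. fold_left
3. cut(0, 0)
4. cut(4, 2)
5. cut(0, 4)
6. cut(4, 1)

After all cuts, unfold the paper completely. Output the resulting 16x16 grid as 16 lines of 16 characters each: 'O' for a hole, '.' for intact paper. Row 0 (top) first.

Answer: ................
................
................
.OO..........OO.
................
................
................
O...O......O...O
O...O......O...O
................
................
................
.OO..........OO.
................
................
................

Derivation:
Op 1 fold_down: fold axis h@8; visible region now rows[8,16) x cols[0,16) = 8x16
Op 2 fold_left: fold axis v@8; visible region now rows[8,16) x cols[0,8) = 8x8
Op 3 cut(0, 0): punch at orig (8,0); cuts so far [(8, 0)]; region rows[8,16) x cols[0,8) = 8x8
Op 4 cut(4, 2): punch at orig (12,2); cuts so far [(8, 0), (12, 2)]; region rows[8,16) x cols[0,8) = 8x8
Op 5 cut(0, 4): punch at orig (8,4); cuts so far [(8, 0), (8, 4), (12, 2)]; region rows[8,16) x cols[0,8) = 8x8
Op 6 cut(4, 1): punch at orig (12,1); cuts so far [(8, 0), (8, 4), (12, 1), (12, 2)]; region rows[8,16) x cols[0,8) = 8x8
Unfold 1 (reflect across v@8): 8 holes -> [(8, 0), (8, 4), (8, 11), (8, 15), (12, 1), (12, 2), (12, 13), (12, 14)]
Unfold 2 (reflect across h@8): 16 holes -> [(3, 1), (3, 2), (3, 13), (3, 14), (7, 0), (7, 4), (7, 11), (7, 15), (8, 0), (8, 4), (8, 11), (8, 15), (12, 1), (12, 2), (12, 13), (12, 14)]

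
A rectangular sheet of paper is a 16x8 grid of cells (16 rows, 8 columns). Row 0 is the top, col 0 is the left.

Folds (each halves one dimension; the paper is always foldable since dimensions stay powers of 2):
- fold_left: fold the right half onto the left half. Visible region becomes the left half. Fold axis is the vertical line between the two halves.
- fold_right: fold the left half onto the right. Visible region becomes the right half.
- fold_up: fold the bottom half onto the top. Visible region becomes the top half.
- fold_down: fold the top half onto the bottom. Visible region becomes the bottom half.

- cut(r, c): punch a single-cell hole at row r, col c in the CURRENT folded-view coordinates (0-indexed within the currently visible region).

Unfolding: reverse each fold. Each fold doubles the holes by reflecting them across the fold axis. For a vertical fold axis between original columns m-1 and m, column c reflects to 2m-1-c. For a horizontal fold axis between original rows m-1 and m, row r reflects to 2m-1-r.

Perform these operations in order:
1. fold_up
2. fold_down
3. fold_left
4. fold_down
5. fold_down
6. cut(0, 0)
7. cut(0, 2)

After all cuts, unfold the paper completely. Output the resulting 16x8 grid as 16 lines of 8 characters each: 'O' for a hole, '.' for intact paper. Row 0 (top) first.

Op 1 fold_up: fold axis h@8; visible region now rows[0,8) x cols[0,8) = 8x8
Op 2 fold_down: fold axis h@4; visible region now rows[4,8) x cols[0,8) = 4x8
Op 3 fold_left: fold axis v@4; visible region now rows[4,8) x cols[0,4) = 4x4
Op 4 fold_down: fold axis h@6; visible region now rows[6,8) x cols[0,4) = 2x4
Op 5 fold_down: fold axis h@7; visible region now rows[7,8) x cols[0,4) = 1x4
Op 6 cut(0, 0): punch at orig (7,0); cuts so far [(7, 0)]; region rows[7,8) x cols[0,4) = 1x4
Op 7 cut(0, 2): punch at orig (7,2); cuts so far [(7, 0), (7, 2)]; region rows[7,8) x cols[0,4) = 1x4
Unfold 1 (reflect across h@7): 4 holes -> [(6, 0), (6, 2), (7, 0), (7, 2)]
Unfold 2 (reflect across h@6): 8 holes -> [(4, 0), (4, 2), (5, 0), (5, 2), (6, 0), (6, 2), (7, 0), (7, 2)]
Unfold 3 (reflect across v@4): 16 holes -> [(4, 0), (4, 2), (4, 5), (4, 7), (5, 0), (5, 2), (5, 5), (5, 7), (6, 0), (6, 2), (6, 5), (6, 7), (7, 0), (7, 2), (7, 5), (7, 7)]
Unfold 4 (reflect across h@4): 32 holes -> [(0, 0), (0, 2), (0, 5), (0, 7), (1, 0), (1, 2), (1, 5), (1, 7), (2, 0), (2, 2), (2, 5), (2, 7), (3, 0), (3, 2), (3, 5), (3, 7), (4, 0), (4, 2), (4, 5), (4, 7), (5, 0), (5, 2), (5, 5), (5, 7), (6, 0), (6, 2), (6, 5), (6, 7), (7, 0), (7, 2), (7, 5), (7, 7)]
Unfold 5 (reflect across h@8): 64 holes -> [(0, 0), (0, 2), (0, 5), (0, 7), (1, 0), (1, 2), (1, 5), (1, 7), (2, 0), (2, 2), (2, 5), (2, 7), (3, 0), (3, 2), (3, 5), (3, 7), (4, 0), (4, 2), (4, 5), (4, 7), (5, 0), (5, 2), (5, 5), (5, 7), (6, 0), (6, 2), (6, 5), (6, 7), (7, 0), (7, 2), (7, 5), (7, 7), (8, 0), (8, 2), (8, 5), (8, 7), (9, 0), (9, 2), (9, 5), (9, 7), (10, 0), (10, 2), (10, 5), (10, 7), (11, 0), (11, 2), (11, 5), (11, 7), (12, 0), (12, 2), (12, 5), (12, 7), (13, 0), (13, 2), (13, 5), (13, 7), (14, 0), (14, 2), (14, 5), (14, 7), (15, 0), (15, 2), (15, 5), (15, 7)]

Answer: O.O..O.O
O.O..O.O
O.O..O.O
O.O..O.O
O.O..O.O
O.O..O.O
O.O..O.O
O.O..O.O
O.O..O.O
O.O..O.O
O.O..O.O
O.O..O.O
O.O..O.O
O.O..O.O
O.O..O.O
O.O..O.O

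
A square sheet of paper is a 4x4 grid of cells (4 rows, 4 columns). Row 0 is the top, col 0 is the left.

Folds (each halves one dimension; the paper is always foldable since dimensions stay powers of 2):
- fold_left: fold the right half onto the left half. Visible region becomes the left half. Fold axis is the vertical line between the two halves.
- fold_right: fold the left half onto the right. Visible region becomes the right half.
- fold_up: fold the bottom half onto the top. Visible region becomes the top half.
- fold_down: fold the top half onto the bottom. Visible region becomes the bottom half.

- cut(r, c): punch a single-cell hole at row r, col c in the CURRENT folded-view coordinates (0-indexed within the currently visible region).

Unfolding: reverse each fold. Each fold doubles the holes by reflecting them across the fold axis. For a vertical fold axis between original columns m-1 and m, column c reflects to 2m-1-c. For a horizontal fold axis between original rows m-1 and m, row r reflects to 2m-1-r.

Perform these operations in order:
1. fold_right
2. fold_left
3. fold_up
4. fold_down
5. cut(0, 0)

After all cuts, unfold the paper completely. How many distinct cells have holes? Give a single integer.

Answer: 16

Derivation:
Op 1 fold_right: fold axis v@2; visible region now rows[0,4) x cols[2,4) = 4x2
Op 2 fold_left: fold axis v@3; visible region now rows[0,4) x cols[2,3) = 4x1
Op 3 fold_up: fold axis h@2; visible region now rows[0,2) x cols[2,3) = 2x1
Op 4 fold_down: fold axis h@1; visible region now rows[1,2) x cols[2,3) = 1x1
Op 5 cut(0, 0): punch at orig (1,2); cuts so far [(1, 2)]; region rows[1,2) x cols[2,3) = 1x1
Unfold 1 (reflect across h@1): 2 holes -> [(0, 2), (1, 2)]
Unfold 2 (reflect across h@2): 4 holes -> [(0, 2), (1, 2), (2, 2), (3, 2)]
Unfold 3 (reflect across v@3): 8 holes -> [(0, 2), (0, 3), (1, 2), (1, 3), (2, 2), (2, 3), (3, 2), (3, 3)]
Unfold 4 (reflect across v@2): 16 holes -> [(0, 0), (0, 1), (0, 2), (0, 3), (1, 0), (1, 1), (1, 2), (1, 3), (2, 0), (2, 1), (2, 2), (2, 3), (3, 0), (3, 1), (3, 2), (3, 3)]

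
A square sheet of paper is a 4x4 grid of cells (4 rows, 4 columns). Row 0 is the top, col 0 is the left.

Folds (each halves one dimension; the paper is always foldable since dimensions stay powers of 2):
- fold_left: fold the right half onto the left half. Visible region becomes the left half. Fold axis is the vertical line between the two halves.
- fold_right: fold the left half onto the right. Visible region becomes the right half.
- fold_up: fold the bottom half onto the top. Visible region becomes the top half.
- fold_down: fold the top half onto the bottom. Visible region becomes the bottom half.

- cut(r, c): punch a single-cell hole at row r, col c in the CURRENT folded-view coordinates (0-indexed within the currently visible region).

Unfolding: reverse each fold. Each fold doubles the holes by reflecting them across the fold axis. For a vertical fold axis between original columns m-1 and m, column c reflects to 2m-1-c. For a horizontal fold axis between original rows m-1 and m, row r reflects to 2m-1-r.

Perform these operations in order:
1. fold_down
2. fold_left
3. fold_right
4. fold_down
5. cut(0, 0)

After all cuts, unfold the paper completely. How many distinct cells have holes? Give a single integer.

Op 1 fold_down: fold axis h@2; visible region now rows[2,4) x cols[0,4) = 2x4
Op 2 fold_left: fold axis v@2; visible region now rows[2,4) x cols[0,2) = 2x2
Op 3 fold_right: fold axis v@1; visible region now rows[2,4) x cols[1,2) = 2x1
Op 4 fold_down: fold axis h@3; visible region now rows[3,4) x cols[1,2) = 1x1
Op 5 cut(0, 0): punch at orig (3,1); cuts so far [(3, 1)]; region rows[3,4) x cols[1,2) = 1x1
Unfold 1 (reflect across h@3): 2 holes -> [(2, 1), (3, 1)]
Unfold 2 (reflect across v@1): 4 holes -> [(2, 0), (2, 1), (3, 0), (3, 1)]
Unfold 3 (reflect across v@2): 8 holes -> [(2, 0), (2, 1), (2, 2), (2, 3), (3, 0), (3, 1), (3, 2), (3, 3)]
Unfold 4 (reflect across h@2): 16 holes -> [(0, 0), (0, 1), (0, 2), (0, 3), (1, 0), (1, 1), (1, 2), (1, 3), (2, 0), (2, 1), (2, 2), (2, 3), (3, 0), (3, 1), (3, 2), (3, 3)]

Answer: 16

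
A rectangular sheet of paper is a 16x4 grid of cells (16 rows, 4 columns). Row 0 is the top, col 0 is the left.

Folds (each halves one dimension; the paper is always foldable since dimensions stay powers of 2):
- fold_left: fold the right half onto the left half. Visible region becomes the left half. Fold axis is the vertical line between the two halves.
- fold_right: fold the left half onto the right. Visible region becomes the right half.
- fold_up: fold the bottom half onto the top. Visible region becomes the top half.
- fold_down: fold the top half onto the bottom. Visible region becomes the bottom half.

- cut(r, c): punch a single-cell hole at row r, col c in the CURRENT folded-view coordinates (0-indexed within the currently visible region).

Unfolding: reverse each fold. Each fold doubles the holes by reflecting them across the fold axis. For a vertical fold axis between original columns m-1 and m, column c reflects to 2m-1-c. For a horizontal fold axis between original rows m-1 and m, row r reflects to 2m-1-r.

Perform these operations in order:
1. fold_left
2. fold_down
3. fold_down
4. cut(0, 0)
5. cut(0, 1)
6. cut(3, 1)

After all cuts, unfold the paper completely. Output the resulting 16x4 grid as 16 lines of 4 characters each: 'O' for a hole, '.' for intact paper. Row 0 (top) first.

Answer: .OO.
....
....
OOOO
OOOO
....
....
.OO.
.OO.
....
....
OOOO
OOOO
....
....
.OO.

Derivation:
Op 1 fold_left: fold axis v@2; visible region now rows[0,16) x cols[0,2) = 16x2
Op 2 fold_down: fold axis h@8; visible region now rows[8,16) x cols[0,2) = 8x2
Op 3 fold_down: fold axis h@12; visible region now rows[12,16) x cols[0,2) = 4x2
Op 4 cut(0, 0): punch at orig (12,0); cuts so far [(12, 0)]; region rows[12,16) x cols[0,2) = 4x2
Op 5 cut(0, 1): punch at orig (12,1); cuts so far [(12, 0), (12, 1)]; region rows[12,16) x cols[0,2) = 4x2
Op 6 cut(3, 1): punch at orig (15,1); cuts so far [(12, 0), (12, 1), (15, 1)]; region rows[12,16) x cols[0,2) = 4x2
Unfold 1 (reflect across h@12): 6 holes -> [(8, 1), (11, 0), (11, 1), (12, 0), (12, 1), (15, 1)]
Unfold 2 (reflect across h@8): 12 holes -> [(0, 1), (3, 0), (3, 1), (4, 0), (4, 1), (7, 1), (8, 1), (11, 0), (11, 1), (12, 0), (12, 1), (15, 1)]
Unfold 3 (reflect across v@2): 24 holes -> [(0, 1), (0, 2), (3, 0), (3, 1), (3, 2), (3, 3), (4, 0), (4, 1), (4, 2), (4, 3), (7, 1), (7, 2), (8, 1), (8, 2), (11, 0), (11, 1), (11, 2), (11, 3), (12, 0), (12, 1), (12, 2), (12, 3), (15, 1), (15, 2)]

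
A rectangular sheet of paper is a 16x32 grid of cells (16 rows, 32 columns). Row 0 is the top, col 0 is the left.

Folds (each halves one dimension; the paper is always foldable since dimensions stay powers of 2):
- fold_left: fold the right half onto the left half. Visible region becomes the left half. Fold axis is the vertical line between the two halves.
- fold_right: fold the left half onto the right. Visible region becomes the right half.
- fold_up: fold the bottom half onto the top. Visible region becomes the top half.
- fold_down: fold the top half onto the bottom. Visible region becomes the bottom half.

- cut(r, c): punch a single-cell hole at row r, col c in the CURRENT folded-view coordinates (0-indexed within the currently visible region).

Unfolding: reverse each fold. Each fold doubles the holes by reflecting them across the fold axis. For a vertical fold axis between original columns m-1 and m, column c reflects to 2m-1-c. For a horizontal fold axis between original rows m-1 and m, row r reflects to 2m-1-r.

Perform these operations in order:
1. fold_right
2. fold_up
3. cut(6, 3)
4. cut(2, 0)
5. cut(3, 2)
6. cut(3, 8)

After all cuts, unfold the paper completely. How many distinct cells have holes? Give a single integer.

Op 1 fold_right: fold axis v@16; visible region now rows[0,16) x cols[16,32) = 16x16
Op 2 fold_up: fold axis h@8; visible region now rows[0,8) x cols[16,32) = 8x16
Op 3 cut(6, 3): punch at orig (6,19); cuts so far [(6, 19)]; region rows[0,8) x cols[16,32) = 8x16
Op 4 cut(2, 0): punch at orig (2,16); cuts so far [(2, 16), (6, 19)]; region rows[0,8) x cols[16,32) = 8x16
Op 5 cut(3, 2): punch at orig (3,18); cuts so far [(2, 16), (3, 18), (6, 19)]; region rows[0,8) x cols[16,32) = 8x16
Op 6 cut(3, 8): punch at orig (3,24); cuts so far [(2, 16), (3, 18), (3, 24), (6, 19)]; region rows[0,8) x cols[16,32) = 8x16
Unfold 1 (reflect across h@8): 8 holes -> [(2, 16), (3, 18), (3, 24), (6, 19), (9, 19), (12, 18), (12, 24), (13, 16)]
Unfold 2 (reflect across v@16): 16 holes -> [(2, 15), (2, 16), (3, 7), (3, 13), (3, 18), (3, 24), (6, 12), (6, 19), (9, 12), (9, 19), (12, 7), (12, 13), (12, 18), (12, 24), (13, 15), (13, 16)]

Answer: 16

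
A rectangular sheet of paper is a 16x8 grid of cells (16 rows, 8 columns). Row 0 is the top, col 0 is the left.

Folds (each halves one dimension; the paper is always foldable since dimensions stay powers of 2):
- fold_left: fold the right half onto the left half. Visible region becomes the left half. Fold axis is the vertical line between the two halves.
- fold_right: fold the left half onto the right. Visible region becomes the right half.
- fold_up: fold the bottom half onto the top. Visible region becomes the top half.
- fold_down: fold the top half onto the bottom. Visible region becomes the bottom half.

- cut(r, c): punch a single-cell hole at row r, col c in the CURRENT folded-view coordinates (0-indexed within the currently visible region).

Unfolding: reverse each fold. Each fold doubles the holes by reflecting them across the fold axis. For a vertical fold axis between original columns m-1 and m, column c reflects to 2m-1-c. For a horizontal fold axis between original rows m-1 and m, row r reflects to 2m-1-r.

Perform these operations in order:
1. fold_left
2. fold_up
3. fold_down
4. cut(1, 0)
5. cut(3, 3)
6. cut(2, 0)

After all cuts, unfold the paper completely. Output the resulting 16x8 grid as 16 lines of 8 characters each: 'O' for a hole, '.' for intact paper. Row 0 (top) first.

Op 1 fold_left: fold axis v@4; visible region now rows[0,16) x cols[0,4) = 16x4
Op 2 fold_up: fold axis h@8; visible region now rows[0,8) x cols[0,4) = 8x4
Op 3 fold_down: fold axis h@4; visible region now rows[4,8) x cols[0,4) = 4x4
Op 4 cut(1, 0): punch at orig (5,0); cuts so far [(5, 0)]; region rows[4,8) x cols[0,4) = 4x4
Op 5 cut(3, 3): punch at orig (7,3); cuts so far [(5, 0), (7, 3)]; region rows[4,8) x cols[0,4) = 4x4
Op 6 cut(2, 0): punch at orig (6,0); cuts so far [(5, 0), (6, 0), (7, 3)]; region rows[4,8) x cols[0,4) = 4x4
Unfold 1 (reflect across h@4): 6 holes -> [(0, 3), (1, 0), (2, 0), (5, 0), (6, 0), (7, 3)]
Unfold 2 (reflect across h@8): 12 holes -> [(0, 3), (1, 0), (2, 0), (5, 0), (6, 0), (7, 3), (8, 3), (9, 0), (10, 0), (13, 0), (14, 0), (15, 3)]
Unfold 3 (reflect across v@4): 24 holes -> [(0, 3), (0, 4), (1, 0), (1, 7), (2, 0), (2, 7), (5, 0), (5, 7), (6, 0), (6, 7), (7, 3), (7, 4), (8, 3), (8, 4), (9, 0), (9, 7), (10, 0), (10, 7), (13, 0), (13, 7), (14, 0), (14, 7), (15, 3), (15, 4)]

Answer: ...OO...
O......O
O......O
........
........
O......O
O......O
...OO...
...OO...
O......O
O......O
........
........
O......O
O......O
...OO...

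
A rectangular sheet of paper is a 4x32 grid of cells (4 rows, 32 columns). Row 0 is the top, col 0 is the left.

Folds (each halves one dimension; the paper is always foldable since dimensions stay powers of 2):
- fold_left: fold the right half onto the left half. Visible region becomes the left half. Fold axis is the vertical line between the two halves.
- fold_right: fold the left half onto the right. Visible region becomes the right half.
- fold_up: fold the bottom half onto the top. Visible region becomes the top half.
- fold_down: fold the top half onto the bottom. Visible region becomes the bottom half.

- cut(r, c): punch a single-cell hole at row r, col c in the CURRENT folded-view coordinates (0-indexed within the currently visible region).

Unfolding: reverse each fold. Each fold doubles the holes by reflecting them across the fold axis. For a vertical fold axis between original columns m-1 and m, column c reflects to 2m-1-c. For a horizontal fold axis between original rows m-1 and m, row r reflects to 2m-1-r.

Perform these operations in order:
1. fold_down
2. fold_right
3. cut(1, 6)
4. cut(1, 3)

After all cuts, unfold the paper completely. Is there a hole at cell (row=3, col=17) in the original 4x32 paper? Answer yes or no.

Op 1 fold_down: fold axis h@2; visible region now rows[2,4) x cols[0,32) = 2x32
Op 2 fold_right: fold axis v@16; visible region now rows[2,4) x cols[16,32) = 2x16
Op 3 cut(1, 6): punch at orig (3,22); cuts so far [(3, 22)]; region rows[2,4) x cols[16,32) = 2x16
Op 4 cut(1, 3): punch at orig (3,19); cuts so far [(3, 19), (3, 22)]; region rows[2,4) x cols[16,32) = 2x16
Unfold 1 (reflect across v@16): 4 holes -> [(3, 9), (3, 12), (3, 19), (3, 22)]
Unfold 2 (reflect across h@2): 8 holes -> [(0, 9), (0, 12), (0, 19), (0, 22), (3, 9), (3, 12), (3, 19), (3, 22)]
Holes: [(0, 9), (0, 12), (0, 19), (0, 22), (3, 9), (3, 12), (3, 19), (3, 22)]

Answer: no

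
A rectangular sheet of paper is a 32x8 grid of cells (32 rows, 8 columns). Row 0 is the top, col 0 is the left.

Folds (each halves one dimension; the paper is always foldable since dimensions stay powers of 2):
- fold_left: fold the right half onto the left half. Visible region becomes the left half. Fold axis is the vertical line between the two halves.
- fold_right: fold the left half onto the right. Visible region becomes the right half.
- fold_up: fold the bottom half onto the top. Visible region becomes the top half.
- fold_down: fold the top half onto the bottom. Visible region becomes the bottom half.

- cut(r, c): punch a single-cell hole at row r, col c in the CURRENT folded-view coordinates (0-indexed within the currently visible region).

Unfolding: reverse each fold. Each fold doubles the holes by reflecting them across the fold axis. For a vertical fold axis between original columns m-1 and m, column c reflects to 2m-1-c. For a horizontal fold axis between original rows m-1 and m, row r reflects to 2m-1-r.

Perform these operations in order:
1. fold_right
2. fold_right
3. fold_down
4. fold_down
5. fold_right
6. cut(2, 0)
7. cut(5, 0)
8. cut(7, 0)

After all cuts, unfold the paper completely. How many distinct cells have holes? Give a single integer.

Answer: 96

Derivation:
Op 1 fold_right: fold axis v@4; visible region now rows[0,32) x cols[4,8) = 32x4
Op 2 fold_right: fold axis v@6; visible region now rows[0,32) x cols[6,8) = 32x2
Op 3 fold_down: fold axis h@16; visible region now rows[16,32) x cols[6,8) = 16x2
Op 4 fold_down: fold axis h@24; visible region now rows[24,32) x cols[6,8) = 8x2
Op 5 fold_right: fold axis v@7; visible region now rows[24,32) x cols[7,8) = 8x1
Op 6 cut(2, 0): punch at orig (26,7); cuts so far [(26, 7)]; region rows[24,32) x cols[7,8) = 8x1
Op 7 cut(5, 0): punch at orig (29,7); cuts so far [(26, 7), (29, 7)]; region rows[24,32) x cols[7,8) = 8x1
Op 8 cut(7, 0): punch at orig (31,7); cuts so far [(26, 7), (29, 7), (31, 7)]; region rows[24,32) x cols[7,8) = 8x1
Unfold 1 (reflect across v@7): 6 holes -> [(26, 6), (26, 7), (29, 6), (29, 7), (31, 6), (31, 7)]
Unfold 2 (reflect across h@24): 12 holes -> [(16, 6), (16, 7), (18, 6), (18, 7), (21, 6), (21, 7), (26, 6), (26, 7), (29, 6), (29, 7), (31, 6), (31, 7)]
Unfold 3 (reflect across h@16): 24 holes -> [(0, 6), (0, 7), (2, 6), (2, 7), (5, 6), (5, 7), (10, 6), (10, 7), (13, 6), (13, 7), (15, 6), (15, 7), (16, 6), (16, 7), (18, 6), (18, 7), (21, 6), (21, 7), (26, 6), (26, 7), (29, 6), (29, 7), (31, 6), (31, 7)]
Unfold 4 (reflect across v@6): 48 holes -> [(0, 4), (0, 5), (0, 6), (0, 7), (2, 4), (2, 5), (2, 6), (2, 7), (5, 4), (5, 5), (5, 6), (5, 7), (10, 4), (10, 5), (10, 6), (10, 7), (13, 4), (13, 5), (13, 6), (13, 7), (15, 4), (15, 5), (15, 6), (15, 7), (16, 4), (16, 5), (16, 6), (16, 7), (18, 4), (18, 5), (18, 6), (18, 7), (21, 4), (21, 5), (21, 6), (21, 7), (26, 4), (26, 5), (26, 6), (26, 7), (29, 4), (29, 5), (29, 6), (29, 7), (31, 4), (31, 5), (31, 6), (31, 7)]
Unfold 5 (reflect across v@4): 96 holes -> [(0, 0), (0, 1), (0, 2), (0, 3), (0, 4), (0, 5), (0, 6), (0, 7), (2, 0), (2, 1), (2, 2), (2, 3), (2, 4), (2, 5), (2, 6), (2, 7), (5, 0), (5, 1), (5, 2), (5, 3), (5, 4), (5, 5), (5, 6), (5, 7), (10, 0), (10, 1), (10, 2), (10, 3), (10, 4), (10, 5), (10, 6), (10, 7), (13, 0), (13, 1), (13, 2), (13, 3), (13, 4), (13, 5), (13, 6), (13, 7), (15, 0), (15, 1), (15, 2), (15, 3), (15, 4), (15, 5), (15, 6), (15, 7), (16, 0), (16, 1), (16, 2), (16, 3), (16, 4), (16, 5), (16, 6), (16, 7), (18, 0), (18, 1), (18, 2), (18, 3), (18, 4), (18, 5), (18, 6), (18, 7), (21, 0), (21, 1), (21, 2), (21, 3), (21, 4), (21, 5), (21, 6), (21, 7), (26, 0), (26, 1), (26, 2), (26, 3), (26, 4), (26, 5), (26, 6), (26, 7), (29, 0), (29, 1), (29, 2), (29, 3), (29, 4), (29, 5), (29, 6), (29, 7), (31, 0), (31, 1), (31, 2), (31, 3), (31, 4), (31, 5), (31, 6), (31, 7)]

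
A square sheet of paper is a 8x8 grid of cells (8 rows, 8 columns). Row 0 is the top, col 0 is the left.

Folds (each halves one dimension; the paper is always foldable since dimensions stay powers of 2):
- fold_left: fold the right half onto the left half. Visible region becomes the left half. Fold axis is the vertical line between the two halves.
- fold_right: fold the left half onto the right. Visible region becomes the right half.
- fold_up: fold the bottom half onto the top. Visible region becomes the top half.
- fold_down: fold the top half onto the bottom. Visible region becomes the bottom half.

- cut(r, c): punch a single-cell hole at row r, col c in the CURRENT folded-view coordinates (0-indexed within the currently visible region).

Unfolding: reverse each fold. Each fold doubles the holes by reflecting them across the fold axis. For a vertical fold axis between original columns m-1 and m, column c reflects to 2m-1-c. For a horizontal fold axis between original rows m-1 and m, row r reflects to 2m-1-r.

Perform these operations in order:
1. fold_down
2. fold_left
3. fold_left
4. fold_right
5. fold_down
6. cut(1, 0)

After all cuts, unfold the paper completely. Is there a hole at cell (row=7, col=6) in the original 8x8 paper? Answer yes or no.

Answer: yes

Derivation:
Op 1 fold_down: fold axis h@4; visible region now rows[4,8) x cols[0,8) = 4x8
Op 2 fold_left: fold axis v@4; visible region now rows[4,8) x cols[0,4) = 4x4
Op 3 fold_left: fold axis v@2; visible region now rows[4,8) x cols[0,2) = 4x2
Op 4 fold_right: fold axis v@1; visible region now rows[4,8) x cols[1,2) = 4x1
Op 5 fold_down: fold axis h@6; visible region now rows[6,8) x cols[1,2) = 2x1
Op 6 cut(1, 0): punch at orig (7,1); cuts so far [(7, 1)]; region rows[6,8) x cols[1,2) = 2x1
Unfold 1 (reflect across h@6): 2 holes -> [(4, 1), (7, 1)]
Unfold 2 (reflect across v@1): 4 holes -> [(4, 0), (4, 1), (7, 0), (7, 1)]
Unfold 3 (reflect across v@2): 8 holes -> [(4, 0), (4, 1), (4, 2), (4, 3), (7, 0), (7, 1), (7, 2), (7, 3)]
Unfold 4 (reflect across v@4): 16 holes -> [(4, 0), (4, 1), (4, 2), (4, 3), (4, 4), (4, 5), (4, 6), (4, 7), (7, 0), (7, 1), (7, 2), (7, 3), (7, 4), (7, 5), (7, 6), (7, 7)]
Unfold 5 (reflect across h@4): 32 holes -> [(0, 0), (0, 1), (0, 2), (0, 3), (0, 4), (0, 5), (0, 6), (0, 7), (3, 0), (3, 1), (3, 2), (3, 3), (3, 4), (3, 5), (3, 6), (3, 7), (4, 0), (4, 1), (4, 2), (4, 3), (4, 4), (4, 5), (4, 6), (4, 7), (7, 0), (7, 1), (7, 2), (7, 3), (7, 4), (7, 5), (7, 6), (7, 7)]
Holes: [(0, 0), (0, 1), (0, 2), (0, 3), (0, 4), (0, 5), (0, 6), (0, 7), (3, 0), (3, 1), (3, 2), (3, 3), (3, 4), (3, 5), (3, 6), (3, 7), (4, 0), (4, 1), (4, 2), (4, 3), (4, 4), (4, 5), (4, 6), (4, 7), (7, 0), (7, 1), (7, 2), (7, 3), (7, 4), (7, 5), (7, 6), (7, 7)]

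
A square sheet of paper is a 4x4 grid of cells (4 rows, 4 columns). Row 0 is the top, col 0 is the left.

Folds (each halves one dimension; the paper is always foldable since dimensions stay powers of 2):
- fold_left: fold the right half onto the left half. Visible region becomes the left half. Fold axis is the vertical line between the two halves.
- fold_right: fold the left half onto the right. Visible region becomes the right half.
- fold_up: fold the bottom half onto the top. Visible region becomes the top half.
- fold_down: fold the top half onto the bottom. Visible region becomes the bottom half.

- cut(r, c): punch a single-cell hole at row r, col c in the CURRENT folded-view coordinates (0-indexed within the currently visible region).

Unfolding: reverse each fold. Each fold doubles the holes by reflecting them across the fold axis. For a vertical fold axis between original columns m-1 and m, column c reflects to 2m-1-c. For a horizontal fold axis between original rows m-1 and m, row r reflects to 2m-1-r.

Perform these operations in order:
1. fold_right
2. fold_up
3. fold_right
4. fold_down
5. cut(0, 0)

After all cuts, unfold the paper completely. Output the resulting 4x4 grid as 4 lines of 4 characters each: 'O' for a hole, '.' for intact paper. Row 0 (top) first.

Answer: OOOO
OOOO
OOOO
OOOO

Derivation:
Op 1 fold_right: fold axis v@2; visible region now rows[0,4) x cols[2,4) = 4x2
Op 2 fold_up: fold axis h@2; visible region now rows[0,2) x cols[2,4) = 2x2
Op 3 fold_right: fold axis v@3; visible region now rows[0,2) x cols[3,4) = 2x1
Op 4 fold_down: fold axis h@1; visible region now rows[1,2) x cols[3,4) = 1x1
Op 5 cut(0, 0): punch at orig (1,3); cuts so far [(1, 3)]; region rows[1,2) x cols[3,4) = 1x1
Unfold 1 (reflect across h@1): 2 holes -> [(0, 3), (1, 3)]
Unfold 2 (reflect across v@3): 4 holes -> [(0, 2), (0, 3), (1, 2), (1, 3)]
Unfold 3 (reflect across h@2): 8 holes -> [(0, 2), (0, 3), (1, 2), (1, 3), (2, 2), (2, 3), (3, 2), (3, 3)]
Unfold 4 (reflect across v@2): 16 holes -> [(0, 0), (0, 1), (0, 2), (0, 3), (1, 0), (1, 1), (1, 2), (1, 3), (2, 0), (2, 1), (2, 2), (2, 3), (3, 0), (3, 1), (3, 2), (3, 3)]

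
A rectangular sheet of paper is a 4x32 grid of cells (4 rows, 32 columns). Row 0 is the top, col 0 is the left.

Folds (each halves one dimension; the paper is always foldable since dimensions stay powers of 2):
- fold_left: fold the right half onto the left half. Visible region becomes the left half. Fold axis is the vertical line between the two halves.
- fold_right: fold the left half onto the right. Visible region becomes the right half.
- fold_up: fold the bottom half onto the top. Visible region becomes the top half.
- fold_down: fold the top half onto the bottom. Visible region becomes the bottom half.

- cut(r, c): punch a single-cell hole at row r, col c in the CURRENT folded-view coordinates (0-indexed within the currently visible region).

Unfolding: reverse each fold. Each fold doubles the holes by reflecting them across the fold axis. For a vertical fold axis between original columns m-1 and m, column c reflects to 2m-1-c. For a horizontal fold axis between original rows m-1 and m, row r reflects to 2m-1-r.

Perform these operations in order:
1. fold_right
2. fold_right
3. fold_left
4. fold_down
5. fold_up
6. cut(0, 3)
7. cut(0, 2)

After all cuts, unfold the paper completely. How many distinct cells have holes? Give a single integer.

Answer: 64

Derivation:
Op 1 fold_right: fold axis v@16; visible region now rows[0,4) x cols[16,32) = 4x16
Op 2 fold_right: fold axis v@24; visible region now rows[0,4) x cols[24,32) = 4x8
Op 3 fold_left: fold axis v@28; visible region now rows[0,4) x cols[24,28) = 4x4
Op 4 fold_down: fold axis h@2; visible region now rows[2,4) x cols[24,28) = 2x4
Op 5 fold_up: fold axis h@3; visible region now rows[2,3) x cols[24,28) = 1x4
Op 6 cut(0, 3): punch at orig (2,27); cuts so far [(2, 27)]; region rows[2,3) x cols[24,28) = 1x4
Op 7 cut(0, 2): punch at orig (2,26); cuts so far [(2, 26), (2, 27)]; region rows[2,3) x cols[24,28) = 1x4
Unfold 1 (reflect across h@3): 4 holes -> [(2, 26), (2, 27), (3, 26), (3, 27)]
Unfold 2 (reflect across h@2): 8 holes -> [(0, 26), (0, 27), (1, 26), (1, 27), (2, 26), (2, 27), (3, 26), (3, 27)]
Unfold 3 (reflect across v@28): 16 holes -> [(0, 26), (0, 27), (0, 28), (0, 29), (1, 26), (1, 27), (1, 28), (1, 29), (2, 26), (2, 27), (2, 28), (2, 29), (3, 26), (3, 27), (3, 28), (3, 29)]
Unfold 4 (reflect across v@24): 32 holes -> [(0, 18), (0, 19), (0, 20), (0, 21), (0, 26), (0, 27), (0, 28), (0, 29), (1, 18), (1, 19), (1, 20), (1, 21), (1, 26), (1, 27), (1, 28), (1, 29), (2, 18), (2, 19), (2, 20), (2, 21), (2, 26), (2, 27), (2, 28), (2, 29), (3, 18), (3, 19), (3, 20), (3, 21), (3, 26), (3, 27), (3, 28), (3, 29)]
Unfold 5 (reflect across v@16): 64 holes -> [(0, 2), (0, 3), (0, 4), (0, 5), (0, 10), (0, 11), (0, 12), (0, 13), (0, 18), (0, 19), (0, 20), (0, 21), (0, 26), (0, 27), (0, 28), (0, 29), (1, 2), (1, 3), (1, 4), (1, 5), (1, 10), (1, 11), (1, 12), (1, 13), (1, 18), (1, 19), (1, 20), (1, 21), (1, 26), (1, 27), (1, 28), (1, 29), (2, 2), (2, 3), (2, 4), (2, 5), (2, 10), (2, 11), (2, 12), (2, 13), (2, 18), (2, 19), (2, 20), (2, 21), (2, 26), (2, 27), (2, 28), (2, 29), (3, 2), (3, 3), (3, 4), (3, 5), (3, 10), (3, 11), (3, 12), (3, 13), (3, 18), (3, 19), (3, 20), (3, 21), (3, 26), (3, 27), (3, 28), (3, 29)]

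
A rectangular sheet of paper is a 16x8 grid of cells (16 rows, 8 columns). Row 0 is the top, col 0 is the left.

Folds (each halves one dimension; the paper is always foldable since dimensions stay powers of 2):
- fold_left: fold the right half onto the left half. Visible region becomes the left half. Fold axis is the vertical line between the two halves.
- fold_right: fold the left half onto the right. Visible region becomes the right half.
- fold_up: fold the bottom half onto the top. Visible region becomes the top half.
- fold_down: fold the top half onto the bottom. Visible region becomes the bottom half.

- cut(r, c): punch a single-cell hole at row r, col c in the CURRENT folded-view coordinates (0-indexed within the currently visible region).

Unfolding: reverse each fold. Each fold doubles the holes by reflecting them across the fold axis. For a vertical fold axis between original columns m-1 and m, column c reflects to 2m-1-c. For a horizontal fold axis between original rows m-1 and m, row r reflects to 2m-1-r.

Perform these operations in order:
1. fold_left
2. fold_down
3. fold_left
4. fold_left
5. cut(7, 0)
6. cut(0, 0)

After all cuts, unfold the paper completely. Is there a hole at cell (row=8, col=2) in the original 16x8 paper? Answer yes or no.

Op 1 fold_left: fold axis v@4; visible region now rows[0,16) x cols[0,4) = 16x4
Op 2 fold_down: fold axis h@8; visible region now rows[8,16) x cols[0,4) = 8x4
Op 3 fold_left: fold axis v@2; visible region now rows[8,16) x cols[0,2) = 8x2
Op 4 fold_left: fold axis v@1; visible region now rows[8,16) x cols[0,1) = 8x1
Op 5 cut(7, 0): punch at orig (15,0); cuts so far [(15, 0)]; region rows[8,16) x cols[0,1) = 8x1
Op 6 cut(0, 0): punch at orig (8,0); cuts so far [(8, 0), (15, 0)]; region rows[8,16) x cols[0,1) = 8x1
Unfold 1 (reflect across v@1): 4 holes -> [(8, 0), (8, 1), (15, 0), (15, 1)]
Unfold 2 (reflect across v@2): 8 holes -> [(8, 0), (8, 1), (8, 2), (8, 3), (15, 0), (15, 1), (15, 2), (15, 3)]
Unfold 3 (reflect across h@8): 16 holes -> [(0, 0), (0, 1), (0, 2), (0, 3), (7, 0), (7, 1), (7, 2), (7, 3), (8, 0), (8, 1), (8, 2), (8, 3), (15, 0), (15, 1), (15, 2), (15, 3)]
Unfold 4 (reflect across v@4): 32 holes -> [(0, 0), (0, 1), (0, 2), (0, 3), (0, 4), (0, 5), (0, 6), (0, 7), (7, 0), (7, 1), (7, 2), (7, 3), (7, 4), (7, 5), (7, 6), (7, 7), (8, 0), (8, 1), (8, 2), (8, 3), (8, 4), (8, 5), (8, 6), (8, 7), (15, 0), (15, 1), (15, 2), (15, 3), (15, 4), (15, 5), (15, 6), (15, 7)]
Holes: [(0, 0), (0, 1), (0, 2), (0, 3), (0, 4), (0, 5), (0, 6), (0, 7), (7, 0), (7, 1), (7, 2), (7, 3), (7, 4), (7, 5), (7, 6), (7, 7), (8, 0), (8, 1), (8, 2), (8, 3), (8, 4), (8, 5), (8, 6), (8, 7), (15, 0), (15, 1), (15, 2), (15, 3), (15, 4), (15, 5), (15, 6), (15, 7)]

Answer: yes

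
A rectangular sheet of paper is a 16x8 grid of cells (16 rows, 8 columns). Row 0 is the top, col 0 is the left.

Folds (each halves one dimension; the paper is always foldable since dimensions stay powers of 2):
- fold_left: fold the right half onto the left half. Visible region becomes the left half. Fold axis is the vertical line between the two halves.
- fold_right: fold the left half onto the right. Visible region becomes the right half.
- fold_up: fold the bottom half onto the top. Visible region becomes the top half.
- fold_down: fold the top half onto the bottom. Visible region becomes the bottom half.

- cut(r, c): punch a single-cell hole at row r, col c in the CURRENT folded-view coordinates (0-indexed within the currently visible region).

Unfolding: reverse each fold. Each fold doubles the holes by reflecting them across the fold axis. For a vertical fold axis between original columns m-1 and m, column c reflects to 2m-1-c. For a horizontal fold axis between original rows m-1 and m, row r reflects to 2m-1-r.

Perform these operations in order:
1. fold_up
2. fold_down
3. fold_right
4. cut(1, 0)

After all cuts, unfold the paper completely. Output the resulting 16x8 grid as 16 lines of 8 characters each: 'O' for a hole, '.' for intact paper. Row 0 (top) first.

Answer: ........
........
...OO...
........
........
...OO...
........
........
........
........
...OO...
........
........
...OO...
........
........

Derivation:
Op 1 fold_up: fold axis h@8; visible region now rows[0,8) x cols[0,8) = 8x8
Op 2 fold_down: fold axis h@4; visible region now rows[4,8) x cols[0,8) = 4x8
Op 3 fold_right: fold axis v@4; visible region now rows[4,8) x cols[4,8) = 4x4
Op 4 cut(1, 0): punch at orig (5,4); cuts so far [(5, 4)]; region rows[4,8) x cols[4,8) = 4x4
Unfold 1 (reflect across v@4): 2 holes -> [(5, 3), (5, 4)]
Unfold 2 (reflect across h@4): 4 holes -> [(2, 3), (2, 4), (5, 3), (5, 4)]
Unfold 3 (reflect across h@8): 8 holes -> [(2, 3), (2, 4), (5, 3), (5, 4), (10, 3), (10, 4), (13, 3), (13, 4)]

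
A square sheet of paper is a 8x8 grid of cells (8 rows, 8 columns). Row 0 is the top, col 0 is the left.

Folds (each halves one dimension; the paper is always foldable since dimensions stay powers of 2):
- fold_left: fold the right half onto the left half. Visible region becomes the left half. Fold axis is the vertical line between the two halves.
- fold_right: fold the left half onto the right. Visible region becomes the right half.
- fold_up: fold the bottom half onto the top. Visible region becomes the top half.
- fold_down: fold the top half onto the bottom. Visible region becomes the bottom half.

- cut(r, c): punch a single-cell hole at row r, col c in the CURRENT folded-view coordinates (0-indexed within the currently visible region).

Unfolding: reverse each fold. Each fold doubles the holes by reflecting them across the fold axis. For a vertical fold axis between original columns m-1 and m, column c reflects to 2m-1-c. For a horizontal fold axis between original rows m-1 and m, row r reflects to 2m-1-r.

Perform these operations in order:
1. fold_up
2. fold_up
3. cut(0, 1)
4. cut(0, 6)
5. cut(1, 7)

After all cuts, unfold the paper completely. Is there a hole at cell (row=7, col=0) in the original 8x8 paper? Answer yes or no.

Answer: no

Derivation:
Op 1 fold_up: fold axis h@4; visible region now rows[0,4) x cols[0,8) = 4x8
Op 2 fold_up: fold axis h@2; visible region now rows[0,2) x cols[0,8) = 2x8
Op 3 cut(0, 1): punch at orig (0,1); cuts so far [(0, 1)]; region rows[0,2) x cols[0,8) = 2x8
Op 4 cut(0, 6): punch at orig (0,6); cuts so far [(0, 1), (0, 6)]; region rows[0,2) x cols[0,8) = 2x8
Op 5 cut(1, 7): punch at orig (1,7); cuts so far [(0, 1), (0, 6), (1, 7)]; region rows[0,2) x cols[0,8) = 2x8
Unfold 1 (reflect across h@2): 6 holes -> [(0, 1), (0, 6), (1, 7), (2, 7), (3, 1), (3, 6)]
Unfold 2 (reflect across h@4): 12 holes -> [(0, 1), (0, 6), (1, 7), (2, 7), (3, 1), (3, 6), (4, 1), (4, 6), (5, 7), (6, 7), (7, 1), (7, 6)]
Holes: [(0, 1), (0, 6), (1, 7), (2, 7), (3, 1), (3, 6), (4, 1), (4, 6), (5, 7), (6, 7), (7, 1), (7, 6)]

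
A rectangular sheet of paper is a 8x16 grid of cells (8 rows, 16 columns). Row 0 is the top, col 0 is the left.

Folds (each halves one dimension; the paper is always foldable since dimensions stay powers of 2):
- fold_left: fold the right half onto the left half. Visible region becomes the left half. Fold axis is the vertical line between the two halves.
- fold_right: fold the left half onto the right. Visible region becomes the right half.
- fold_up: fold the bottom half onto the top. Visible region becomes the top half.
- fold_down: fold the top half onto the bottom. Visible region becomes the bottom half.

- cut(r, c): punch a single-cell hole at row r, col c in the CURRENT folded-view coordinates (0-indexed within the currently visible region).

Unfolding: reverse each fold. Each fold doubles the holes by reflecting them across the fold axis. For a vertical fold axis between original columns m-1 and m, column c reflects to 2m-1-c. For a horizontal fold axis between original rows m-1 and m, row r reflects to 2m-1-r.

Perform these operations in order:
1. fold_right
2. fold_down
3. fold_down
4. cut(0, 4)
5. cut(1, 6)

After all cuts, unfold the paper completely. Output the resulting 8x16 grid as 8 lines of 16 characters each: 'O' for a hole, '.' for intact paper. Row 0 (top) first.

Op 1 fold_right: fold axis v@8; visible region now rows[0,8) x cols[8,16) = 8x8
Op 2 fold_down: fold axis h@4; visible region now rows[4,8) x cols[8,16) = 4x8
Op 3 fold_down: fold axis h@6; visible region now rows[6,8) x cols[8,16) = 2x8
Op 4 cut(0, 4): punch at orig (6,12); cuts so far [(6, 12)]; region rows[6,8) x cols[8,16) = 2x8
Op 5 cut(1, 6): punch at orig (7,14); cuts so far [(6, 12), (7, 14)]; region rows[6,8) x cols[8,16) = 2x8
Unfold 1 (reflect across h@6): 4 holes -> [(4, 14), (5, 12), (6, 12), (7, 14)]
Unfold 2 (reflect across h@4): 8 holes -> [(0, 14), (1, 12), (2, 12), (3, 14), (4, 14), (5, 12), (6, 12), (7, 14)]
Unfold 3 (reflect across v@8): 16 holes -> [(0, 1), (0, 14), (1, 3), (1, 12), (2, 3), (2, 12), (3, 1), (3, 14), (4, 1), (4, 14), (5, 3), (5, 12), (6, 3), (6, 12), (7, 1), (7, 14)]

Answer: .O............O.
...O........O...
...O........O...
.O............O.
.O............O.
...O........O...
...O........O...
.O............O.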